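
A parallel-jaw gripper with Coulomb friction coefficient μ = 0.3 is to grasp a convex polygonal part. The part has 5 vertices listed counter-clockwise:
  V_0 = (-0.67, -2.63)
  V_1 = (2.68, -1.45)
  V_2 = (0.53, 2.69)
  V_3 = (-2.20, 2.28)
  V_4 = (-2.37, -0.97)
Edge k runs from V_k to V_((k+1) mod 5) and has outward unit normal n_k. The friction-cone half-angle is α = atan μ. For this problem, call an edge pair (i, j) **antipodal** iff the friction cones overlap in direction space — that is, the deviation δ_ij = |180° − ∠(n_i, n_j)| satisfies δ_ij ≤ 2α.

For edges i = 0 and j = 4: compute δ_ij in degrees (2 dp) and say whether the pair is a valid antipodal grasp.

δ = 116.28°, invalid

α = atan 0.3 = 16.70°;  2α = 33.40°
edge 0: e_0 = (+3.35, +1.18);  n_0 = (+0.3322, -0.9432)
edge 4: e_4 = (+1.70, -1.66);  n_4 = (-0.6986, -0.7155)
∠(n_0, n_4) = 63.72°
δ = |180° − 63.72°| = 116.28°
116.28° > 2α = 33.40°  →  invalid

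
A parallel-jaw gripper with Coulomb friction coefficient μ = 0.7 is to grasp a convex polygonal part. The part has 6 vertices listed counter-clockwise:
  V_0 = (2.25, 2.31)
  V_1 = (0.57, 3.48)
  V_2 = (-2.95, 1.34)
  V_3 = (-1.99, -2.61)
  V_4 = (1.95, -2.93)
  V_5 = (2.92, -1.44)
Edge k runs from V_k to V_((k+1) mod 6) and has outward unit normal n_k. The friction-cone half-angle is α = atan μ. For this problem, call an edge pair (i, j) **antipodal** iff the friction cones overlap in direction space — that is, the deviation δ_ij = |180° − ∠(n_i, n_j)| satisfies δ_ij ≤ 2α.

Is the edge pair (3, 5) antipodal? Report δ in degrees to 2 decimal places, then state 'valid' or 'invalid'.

δ = 75.23°, invalid

α = atan 0.7 = 34.99°;  2α = 69.98°
edge 3: e_3 = (+3.94, -0.32);  n_3 = (-0.0810, -0.9967)
edge 5: e_5 = (-0.67, +3.75);  n_5 = (+0.9844, +0.1759)
∠(n_3, n_5) = 104.77°
δ = |180° − 104.77°| = 75.23°
75.23° > 2α = 69.98°  →  invalid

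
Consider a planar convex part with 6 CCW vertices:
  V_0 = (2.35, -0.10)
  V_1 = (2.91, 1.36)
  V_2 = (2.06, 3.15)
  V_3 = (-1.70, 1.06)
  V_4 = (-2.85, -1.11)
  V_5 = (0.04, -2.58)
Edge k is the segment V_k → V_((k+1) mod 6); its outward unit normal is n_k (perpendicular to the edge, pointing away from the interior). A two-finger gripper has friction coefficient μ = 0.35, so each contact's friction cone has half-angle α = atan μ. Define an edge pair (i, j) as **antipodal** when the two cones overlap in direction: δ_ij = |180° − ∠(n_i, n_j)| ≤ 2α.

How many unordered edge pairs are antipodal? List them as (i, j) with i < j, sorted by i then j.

count = 4; pairs: (0,3), (1,4), (2,5), (3,5)

α = atan 0.35 = 19.29°;  2α = 38.58°
n_0 = (+0.9337, -0.3581)
n_1 = (+0.9033, +0.4290)
n_2 = (-0.4858, +0.8740)
n_3 = (-0.8836, +0.4683)
n_4 = (-0.4534, -0.8913)
n_5 = (+0.7317, -0.6816)
  (0,1): δ = 133.61°  ·
  (0,2): δ = 39.95°  ·
  (0,3): δ = 6.94°  ✓
  (0,4): δ = 84.02°  ·
  (0,5): δ = 158.02°  ·
  (1,2): δ = 86.33°  ·
  (1,3): δ = 53.32°  ·
  (1,4): δ = 37.64°  ✓
  (1,5): δ = 111.63°  ·
  (2,3): δ = 146.99°  ·
  (2,4): δ = 56.03°  ·
  (2,5): δ = 17.97°  ✓
  (3,4): δ = 89.04°  ·
  (3,5): δ = 15.05°  ✓
  (4,5): δ = 106.01°  ·
antipodal pairs: 4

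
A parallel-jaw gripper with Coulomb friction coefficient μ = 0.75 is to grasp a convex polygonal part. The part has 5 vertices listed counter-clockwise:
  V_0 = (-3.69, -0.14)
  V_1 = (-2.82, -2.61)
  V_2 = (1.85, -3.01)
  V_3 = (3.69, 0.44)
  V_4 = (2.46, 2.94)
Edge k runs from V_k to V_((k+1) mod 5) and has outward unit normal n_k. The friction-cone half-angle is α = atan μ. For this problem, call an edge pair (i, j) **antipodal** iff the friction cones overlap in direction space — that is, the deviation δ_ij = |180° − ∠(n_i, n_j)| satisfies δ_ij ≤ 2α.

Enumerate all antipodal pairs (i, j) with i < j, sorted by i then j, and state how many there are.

α = atan 0.75 = 36.87°;  2α = 73.74°
n_0 = (-0.9432, -0.3322)
n_1 = (-0.0853, -0.9964)
n_2 = (+0.8824, -0.4706)
n_3 = (+0.8973, +0.4415)
n_4 = (-0.4478, +0.8941)
  (0,1): δ = 114.30°  ·
  (0,2): δ = 47.48°  ✓
  (0,3): δ = 6.79°  ✓
  (0,4): δ = 97.20°  ·
  (1,2): δ = 113.18°  ·
  (1,3): δ = 58.91°  ✓
  (1,4): δ = 31.50°  ✓
  (2,3): δ = 125.73°  ·
  (2,4): δ = 35.33°  ✓
  (3,4): δ = 89.59°  ·
antipodal pairs: 5

count = 5; pairs: (0,2), (0,3), (1,3), (1,4), (2,4)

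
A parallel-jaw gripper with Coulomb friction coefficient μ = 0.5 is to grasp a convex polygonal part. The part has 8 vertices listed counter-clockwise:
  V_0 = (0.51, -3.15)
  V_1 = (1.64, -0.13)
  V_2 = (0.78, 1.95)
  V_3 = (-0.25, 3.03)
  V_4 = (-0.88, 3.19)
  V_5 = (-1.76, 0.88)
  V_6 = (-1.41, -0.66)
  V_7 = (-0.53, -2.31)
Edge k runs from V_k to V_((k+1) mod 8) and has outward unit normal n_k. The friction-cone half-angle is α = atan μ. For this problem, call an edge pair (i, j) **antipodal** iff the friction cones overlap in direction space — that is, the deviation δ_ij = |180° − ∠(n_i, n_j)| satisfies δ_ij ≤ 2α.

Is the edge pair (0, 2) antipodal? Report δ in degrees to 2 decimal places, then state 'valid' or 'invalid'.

α = atan 0.5 = 26.57°;  2α = 53.13°
edge 0: e_0 = (+1.13, +3.02);  n_0 = (+0.9366, -0.3504)
edge 2: e_2 = (-1.03, +1.08);  n_2 = (+0.7237, +0.6902)
∠(n_0, n_2) = 64.16°
δ = |180° − 64.16°| = 115.84°
115.84° > 2α = 53.13°  →  invalid

δ = 115.84°, invalid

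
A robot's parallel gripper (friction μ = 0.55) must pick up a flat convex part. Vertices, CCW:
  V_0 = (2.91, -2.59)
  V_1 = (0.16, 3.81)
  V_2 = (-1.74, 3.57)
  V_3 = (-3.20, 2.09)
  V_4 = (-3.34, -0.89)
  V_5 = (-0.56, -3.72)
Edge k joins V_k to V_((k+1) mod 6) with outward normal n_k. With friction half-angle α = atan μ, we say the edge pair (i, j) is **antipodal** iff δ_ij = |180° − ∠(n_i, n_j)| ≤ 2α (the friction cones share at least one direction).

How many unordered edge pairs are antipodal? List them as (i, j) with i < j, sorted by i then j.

count = 5; pairs: (0,3), (0,4), (1,4), (1,5), (2,5)

α = atan 0.55 = 28.81°;  2α = 57.62°
n_0 = (+0.9188, +0.3948)
n_1 = (-0.1253, +0.9921)
n_2 = (-0.7119, +0.7023)
n_3 = (-0.9989, +0.0469)
n_4 = (-0.7134, -0.7008)
n_5 = (+0.3096, -0.9509)
  (0,1): δ = 106.05°  ·
  (0,2): δ = 67.86°  ·
  (0,3): δ = 25.94°  ✓
  (0,4): δ = 21.24°  ✓
  (0,5): δ = 84.79°  ·
  (1,2): δ = 141.81°  ·
  (1,3): δ = 99.89°  ·
  (1,4): δ = 52.71°  ✓
  (1,5): δ = 10.84°  ✓
  (2,3): δ = 138.08°  ·
  (2,4): δ = 90.90°  ·
  (2,5): δ = 27.35°  ✓
  (3,4): δ = 132.82°  ·
  (3,5): δ = 69.27°  ·
  (4,5): δ = 116.45°  ·
antipodal pairs: 5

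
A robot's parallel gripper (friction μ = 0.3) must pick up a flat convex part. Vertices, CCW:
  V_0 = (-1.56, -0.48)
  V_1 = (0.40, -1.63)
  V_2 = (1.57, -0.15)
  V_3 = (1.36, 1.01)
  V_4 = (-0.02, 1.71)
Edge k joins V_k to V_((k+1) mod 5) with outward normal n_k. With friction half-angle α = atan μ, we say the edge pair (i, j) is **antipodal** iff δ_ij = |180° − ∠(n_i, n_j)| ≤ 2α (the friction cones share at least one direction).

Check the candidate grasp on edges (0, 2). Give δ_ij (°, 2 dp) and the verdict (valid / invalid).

α = atan 0.3 = 16.70°;  2α = 33.40°
edge 0: e_0 = (+1.96, -1.15);  n_0 = (-0.5061, -0.8625)
edge 2: e_2 = (-0.21, +1.16);  n_2 = (+0.9840, +0.1781)
∠(n_0, n_2) = 130.66°
δ = |180° − 130.66°| = 49.34°
49.34° > 2α = 33.40°  →  invalid

δ = 49.34°, invalid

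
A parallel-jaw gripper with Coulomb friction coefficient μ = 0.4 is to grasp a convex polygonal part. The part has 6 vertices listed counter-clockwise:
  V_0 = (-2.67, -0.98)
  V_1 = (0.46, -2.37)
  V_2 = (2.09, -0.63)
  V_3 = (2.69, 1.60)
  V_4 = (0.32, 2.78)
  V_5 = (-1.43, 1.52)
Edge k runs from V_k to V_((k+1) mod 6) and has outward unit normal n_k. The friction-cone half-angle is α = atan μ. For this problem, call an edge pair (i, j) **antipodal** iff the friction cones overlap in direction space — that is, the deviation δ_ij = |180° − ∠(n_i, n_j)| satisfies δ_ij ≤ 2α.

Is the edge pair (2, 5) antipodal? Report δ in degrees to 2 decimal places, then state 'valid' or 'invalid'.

α = atan 0.4 = 21.80°;  2α = 43.60°
edge 2: e_2 = (+0.60, +2.23);  n_2 = (+0.9657, -0.2598)
edge 5: e_5 = (-1.24, -2.50);  n_5 = (-0.8959, +0.4443)
∠(n_2, n_5) = 168.68°
δ = |180° − 168.68°| = 11.32°
11.32° ≤ 2α = 43.60°  →  valid

δ = 11.32°, valid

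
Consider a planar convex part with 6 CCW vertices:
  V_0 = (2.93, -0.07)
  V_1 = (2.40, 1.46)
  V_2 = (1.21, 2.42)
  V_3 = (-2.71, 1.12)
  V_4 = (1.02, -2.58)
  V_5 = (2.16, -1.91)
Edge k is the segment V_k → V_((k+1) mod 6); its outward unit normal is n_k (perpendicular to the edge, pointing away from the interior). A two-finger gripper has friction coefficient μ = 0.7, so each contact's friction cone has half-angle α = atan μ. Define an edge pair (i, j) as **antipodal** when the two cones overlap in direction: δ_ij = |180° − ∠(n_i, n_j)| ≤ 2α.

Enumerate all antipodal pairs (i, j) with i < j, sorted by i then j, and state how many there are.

α = atan 0.7 = 34.99°;  2α = 69.98°
n_0 = (+0.9449, +0.3273)
n_1 = (+0.6279, +0.7783)
n_2 = (-0.3148, +0.9492)
n_3 = (-0.7042, -0.7100)
n_4 = (+0.5067, -0.8621)
n_5 = (+0.9225, -0.3860)
  (0,1): δ = 148.00°  ·
  (0,2): δ = 90.76°  ·
  (0,3): δ = 26.12°  ✓
  (0,4): δ = 101.34°  ·
  (0,5): δ = 138.19°  ·
  (1,2): δ = 122.76°  ·
  (1,3): δ = 5.87°  ✓
  (1,4): δ = 69.34°  ✓
  (1,5): δ = 106.19°  ·
  (2,3): δ = 63.12°  ✓
  (2,4): δ = 12.10°  ✓
  (2,5): δ = 48.94°  ✓
  (3,4): δ = 104.79°  ·
  (3,5): δ = 67.94°  ✓
  (4,5): δ = 143.15°  ·
antipodal pairs: 7

count = 7; pairs: (0,3), (1,3), (1,4), (2,3), (2,4), (2,5), (3,5)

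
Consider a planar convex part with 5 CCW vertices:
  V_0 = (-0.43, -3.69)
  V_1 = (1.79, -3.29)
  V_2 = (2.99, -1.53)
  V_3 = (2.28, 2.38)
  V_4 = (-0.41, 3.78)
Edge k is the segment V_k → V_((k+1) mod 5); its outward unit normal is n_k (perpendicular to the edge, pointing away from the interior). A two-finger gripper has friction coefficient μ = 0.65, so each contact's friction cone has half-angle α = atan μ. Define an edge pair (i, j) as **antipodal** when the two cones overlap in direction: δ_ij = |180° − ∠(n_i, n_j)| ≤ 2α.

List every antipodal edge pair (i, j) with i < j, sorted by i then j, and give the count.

α = atan 0.65 = 33.02°;  2α = 66.05°
n_0 = (+0.1773, -0.9842)
n_1 = (+0.8262, -0.5633)
n_2 = (+0.9839, +0.1787)
n_3 = (+0.4617, +0.8871)
n_4 = (-1.0000, +0.0027)
  (0,1): δ = 134.50°  ·
  (0,2): δ = 89.92°  ·
  (0,3): δ = 37.71°  ✓
  (0,4): δ = 79.63°  ·
  (1,2): δ = 135.42°  ·
  (1,3): δ = 83.21°  ·
  (1,4): δ = 34.13°  ✓
  (2,3): δ = 127.79°  ·
  (2,4): δ = 10.45°  ✓
  (3,4): δ = 62.66°  ✓
antipodal pairs: 4

count = 4; pairs: (0,3), (1,4), (2,4), (3,4)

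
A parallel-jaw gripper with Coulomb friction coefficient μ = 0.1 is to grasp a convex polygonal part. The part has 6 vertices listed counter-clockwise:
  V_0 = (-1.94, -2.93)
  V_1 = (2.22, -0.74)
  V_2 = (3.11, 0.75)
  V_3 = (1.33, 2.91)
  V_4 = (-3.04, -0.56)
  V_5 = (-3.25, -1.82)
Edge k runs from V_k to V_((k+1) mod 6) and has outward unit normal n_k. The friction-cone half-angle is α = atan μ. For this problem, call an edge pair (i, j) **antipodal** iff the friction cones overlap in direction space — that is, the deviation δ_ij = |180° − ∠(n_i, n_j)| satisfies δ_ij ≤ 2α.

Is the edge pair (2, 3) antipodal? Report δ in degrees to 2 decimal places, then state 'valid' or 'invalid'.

δ = 91.04°, invalid

α = atan 0.1 = 5.71°;  2α = 11.42°
edge 2: e_2 = (-1.78, +2.16);  n_2 = (+0.7717, +0.6360)
edge 3: e_3 = (-4.37, -3.47);  n_3 = (-0.6218, +0.7831)
∠(n_2, n_3) = 88.96°
δ = |180° − 88.96°| = 91.04°
91.04° > 2α = 11.42°  →  invalid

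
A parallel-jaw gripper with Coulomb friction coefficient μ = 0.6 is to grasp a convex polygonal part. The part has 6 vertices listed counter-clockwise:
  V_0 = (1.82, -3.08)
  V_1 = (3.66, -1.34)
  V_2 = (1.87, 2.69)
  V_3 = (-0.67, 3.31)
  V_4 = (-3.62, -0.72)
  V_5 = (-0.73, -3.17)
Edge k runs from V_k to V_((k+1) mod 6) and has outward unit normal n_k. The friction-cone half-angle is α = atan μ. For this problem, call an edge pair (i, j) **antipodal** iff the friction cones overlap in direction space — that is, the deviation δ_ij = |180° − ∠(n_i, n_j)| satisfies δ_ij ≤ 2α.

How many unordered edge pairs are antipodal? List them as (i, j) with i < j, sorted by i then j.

count = 7; pairs: (0,2), (0,3), (1,3), (1,4), (2,4), (2,5), (3,5)

α = atan 0.6 = 30.96°;  2α = 61.93°
n_0 = (+0.6871, -0.7266)
n_1 = (+0.9139, +0.4059)
n_2 = (+0.2371, +0.9715)
n_3 = (-0.8069, +0.5907)
n_4 = (-0.6467, -0.7628)
n_5 = (+0.0353, -0.9994)
  (0,1): δ = 109.45°  ·
  (0,2): δ = 57.12°  ✓
  (0,3): δ = 10.40°  ✓
  (0,4): δ = 96.31°  ·
  (0,5): δ = 138.62°  ·
  (1,2): δ = 127.67°  ·
  (1,3): δ = 60.15°  ✓
  (1,4): δ = 25.76°  ✓
  (1,5): δ = 68.07°  ·
  (2,3): δ = 112.49°  ·
  (2,4): δ = 26.57°  ✓
  (2,5): δ = 15.74°  ✓
  (3,4): δ = 94.09°  ·
  (3,5): δ = 51.77°  ✓
  (4,5): δ = 137.69°  ·
antipodal pairs: 7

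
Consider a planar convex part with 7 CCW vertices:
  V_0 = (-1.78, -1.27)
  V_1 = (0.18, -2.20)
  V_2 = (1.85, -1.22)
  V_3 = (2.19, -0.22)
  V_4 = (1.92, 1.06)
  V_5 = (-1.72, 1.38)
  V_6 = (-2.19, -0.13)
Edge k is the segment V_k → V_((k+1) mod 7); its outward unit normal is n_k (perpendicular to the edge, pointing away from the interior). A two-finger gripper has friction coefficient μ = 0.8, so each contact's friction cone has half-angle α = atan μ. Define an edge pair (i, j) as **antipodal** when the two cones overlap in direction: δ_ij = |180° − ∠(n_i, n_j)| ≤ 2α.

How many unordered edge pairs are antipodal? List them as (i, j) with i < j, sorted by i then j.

count = 10; pairs: (0,3), (0,4), (1,4), (1,5), (2,4), (2,5), (2,6), (3,5), (3,6), (4,6)

α = atan 0.8 = 38.66°;  2α = 77.32°
n_0 = (-0.4287, -0.9035)
n_1 = (+0.5061, -0.8625)
n_2 = (+0.9468, -0.3219)
n_3 = (+0.9785, +0.2064)
n_4 = (+0.0876, +0.9962)
n_5 = (-0.9548, +0.2972)
n_6 = (-0.9410, -0.3384)
  (0,1): δ = 124.21°  ·
  (0,2): δ = 83.39°  ·
  (0,3): δ = 52.70°  ✓
  (0,4): δ = 20.36°  ✓
  (0,5): δ = 98.09°  ·
  (0,6): δ = 135.16°  ·
  (1,2): δ = 139.18°  ·
  (1,3): δ = 108.49°  ·
  (1,4): δ = 35.43°  ✓
  (1,5): δ = 42.31°  ✓
  (1,6): δ = 79.38°  ·
  (2,3): δ = 149.31°  ·
  (2,4): δ = 76.25°  ✓
  (2,5): δ = 1.49°  ✓
  (2,6): δ = 38.56°  ✓
  (3,4): δ = 106.94°  ·
  (3,5): δ = 29.20°  ✓
  (3,6): δ = 7.87°  ✓
  (4,5): δ = 102.27°  ·
  (4,6): δ = 65.19°  ✓
  (5,6): δ = 142.93°  ·
antipodal pairs: 10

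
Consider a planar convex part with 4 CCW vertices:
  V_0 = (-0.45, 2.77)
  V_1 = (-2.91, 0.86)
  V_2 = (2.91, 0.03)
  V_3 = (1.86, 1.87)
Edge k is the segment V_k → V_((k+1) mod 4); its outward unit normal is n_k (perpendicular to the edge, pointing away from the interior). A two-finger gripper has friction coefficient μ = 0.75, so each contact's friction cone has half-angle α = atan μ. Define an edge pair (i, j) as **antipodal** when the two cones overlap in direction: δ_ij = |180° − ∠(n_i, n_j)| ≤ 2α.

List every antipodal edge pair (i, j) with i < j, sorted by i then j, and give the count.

α = atan 0.75 = 36.87°;  2α = 73.74°
n_0 = (-0.6133, +0.7899)
n_1 = (-0.1412, -0.9900)
n_2 = (+0.8685, +0.4956)
n_3 = (+0.3630, +0.9318)
  (0,1): δ = 45.94°  ✓
  (0,2): δ = 81.88°  ·
  (0,3): δ = 120.89°  ·
  (1,2): δ = 52.17°  ✓
  (1,3): δ = 13.17°  ✓
  (2,3): δ = 141.00°  ·
antipodal pairs: 3

count = 3; pairs: (0,1), (1,2), (1,3)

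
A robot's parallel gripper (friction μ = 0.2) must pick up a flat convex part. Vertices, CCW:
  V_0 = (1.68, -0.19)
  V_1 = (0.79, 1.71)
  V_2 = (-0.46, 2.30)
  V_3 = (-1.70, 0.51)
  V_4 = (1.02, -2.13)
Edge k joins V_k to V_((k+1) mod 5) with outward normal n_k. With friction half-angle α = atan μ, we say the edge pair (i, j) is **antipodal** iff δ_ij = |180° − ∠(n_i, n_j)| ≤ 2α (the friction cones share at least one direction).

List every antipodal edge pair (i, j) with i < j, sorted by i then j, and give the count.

count = 3; pairs: (0,3), (1,3), (2,4)

α = atan 0.2 = 11.31°;  2α = 22.62°
n_0 = (+0.9056, +0.4242)
n_1 = (+0.4268, +0.9043)
n_2 = (-0.8220, +0.5694)
n_3 = (-0.6965, -0.7176)
n_4 = (+0.9467, -0.3221)
  (0,1): δ = 140.37°  ·
  (0,2): δ = 59.81°  ·
  (0,3): δ = 20.76°  ✓
  (0,4): δ = 136.11°  ·
  (1,2): δ = 99.44°  ·
  (1,3): δ = 18.88°  ✓
  (1,4): δ = 96.48°  ·
  (2,3): δ = 99.43°  ·
  (2,4): δ = 15.92°  ✓
  (3,4): δ = 64.64°  ·
antipodal pairs: 3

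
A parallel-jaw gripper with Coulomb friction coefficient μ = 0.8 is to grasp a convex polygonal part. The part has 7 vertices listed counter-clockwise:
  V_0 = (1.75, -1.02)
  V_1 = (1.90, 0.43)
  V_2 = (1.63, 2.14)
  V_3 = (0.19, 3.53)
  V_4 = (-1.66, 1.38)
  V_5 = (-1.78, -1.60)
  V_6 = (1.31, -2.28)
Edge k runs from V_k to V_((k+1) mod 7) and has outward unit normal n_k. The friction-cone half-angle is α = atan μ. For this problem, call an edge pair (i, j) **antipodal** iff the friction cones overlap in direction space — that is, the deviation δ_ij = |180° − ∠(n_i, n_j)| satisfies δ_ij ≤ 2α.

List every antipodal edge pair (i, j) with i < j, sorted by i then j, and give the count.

α = atan 0.8 = 38.66°;  2α = 77.32°
n_0 = (+0.9947, -0.1029)
n_1 = (+0.9878, +0.1560)
n_2 = (+0.6945, +0.7195)
n_3 = (-0.7580, +0.6522)
n_4 = (-0.9992, +0.0402)
n_5 = (-0.2149, -0.9766)
n_6 = (+0.9441, -0.3297)
  (0,1): δ = 165.12°  ·
  (0,2): δ = 128.08°  ·
  (0,3): δ = 34.80°  ✓
  (0,4): δ = 3.60°  ✓
  (0,5): δ = 83.50°  ·
  (0,6): δ = 166.66°  ·
  (1,2): δ = 142.96°  ·
  (1,3): δ = 49.68°  ✓
  (1,4): δ = 11.28°  ✓
  (1,5): δ = 68.62°  ✓
  (1,6): δ = 151.78°  ·
  (2,3): δ = 86.72°  ·
  (2,4): δ = 48.32°  ✓
  (2,5): δ = 31.58°  ✓
  (2,6): δ = 114.74°  ·
  (3,4): δ = 141.60°  ·
  (3,5): δ = 61.70°  ✓
  (3,6): δ = 21.46°  ✓
  (4,5): δ = 100.10°  ·
  (4,6): δ = 16.94°  ✓
  (5,6): δ = 96.84°  ·
antipodal pairs: 10

count = 10; pairs: (0,3), (0,4), (1,3), (1,4), (1,5), (2,4), (2,5), (3,5), (3,6), (4,6)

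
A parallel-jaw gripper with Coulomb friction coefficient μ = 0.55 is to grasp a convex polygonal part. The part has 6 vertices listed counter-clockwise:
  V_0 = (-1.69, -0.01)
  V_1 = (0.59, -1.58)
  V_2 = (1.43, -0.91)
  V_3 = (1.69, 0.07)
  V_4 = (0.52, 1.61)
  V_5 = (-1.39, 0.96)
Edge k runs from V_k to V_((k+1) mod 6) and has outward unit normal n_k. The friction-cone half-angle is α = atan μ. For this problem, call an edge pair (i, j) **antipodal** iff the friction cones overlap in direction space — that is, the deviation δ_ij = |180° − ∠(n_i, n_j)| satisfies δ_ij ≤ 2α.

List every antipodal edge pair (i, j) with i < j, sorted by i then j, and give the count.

count = 7; pairs: (0,3), (0,4), (1,4), (1,5), (2,4), (2,5), (3,5)

α = atan 0.55 = 28.81°;  2α = 57.62°
n_0 = (-0.5671, -0.8236)
n_1 = (+0.6236, -0.7818)
n_2 = (+0.9666, -0.2564)
n_3 = (+0.7963, +0.6050)
n_4 = (-0.3222, +0.9467)
n_5 = (-0.9554, +0.2955)
  (0,1): δ = 106.87°  ·
  (0,2): δ = 70.31°  ·
  (0,3): δ = 18.22°  ✓
  (0,4): δ = 53.35°  ✓
  (0,5): δ = 107.37°  ·
  (1,2): δ = 143.44°  ·
  (1,3): δ = 91.35°  ·
  (1,4): δ = 19.78°  ✓
  (1,5): δ = 34.24°  ✓
  (2,3): δ = 127.92°  ·
  (2,4): δ = 56.35°  ✓
  (2,5): δ = 2.33°  ✓
  (3,4): δ = 108.43°  ·
  (3,5): δ = 54.41°  ✓
  (4,5): δ = 125.98°  ·
antipodal pairs: 7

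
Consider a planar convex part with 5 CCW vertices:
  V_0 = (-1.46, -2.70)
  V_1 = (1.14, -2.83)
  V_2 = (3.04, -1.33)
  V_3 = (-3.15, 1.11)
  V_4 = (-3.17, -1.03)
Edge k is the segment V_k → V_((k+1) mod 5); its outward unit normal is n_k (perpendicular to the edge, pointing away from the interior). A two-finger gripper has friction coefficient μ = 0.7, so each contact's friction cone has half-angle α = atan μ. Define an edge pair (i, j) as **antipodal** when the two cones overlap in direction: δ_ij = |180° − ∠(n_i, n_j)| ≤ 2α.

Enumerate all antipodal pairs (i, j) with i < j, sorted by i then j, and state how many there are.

count = 5; pairs: (0,2), (1,2), (1,3), (2,3), (2,4)

α = atan 0.7 = 34.99°;  2α = 69.98°
n_0 = (-0.0499, -0.9988)
n_1 = (+0.6196, -0.7849)
n_2 = (+0.3667, +0.9303)
n_3 = (-1.0000, +0.0093)
n_4 = (-0.6987, -0.7154)
  (0,1): δ = 138.85°  ·
  (0,2): δ = 18.65°  ✓
  (0,3): δ = 92.33°  ·
  (0,4): δ = 138.54°  ·
  (1,2): δ = 59.80°  ✓
  (1,3): δ = 51.17°  ✓
  (1,4): δ = 97.39°  ·
  (2,3): δ = 69.02°  ✓
  (2,4): δ = 22.81°  ✓
  (3,4): δ = 133.79°  ·
antipodal pairs: 5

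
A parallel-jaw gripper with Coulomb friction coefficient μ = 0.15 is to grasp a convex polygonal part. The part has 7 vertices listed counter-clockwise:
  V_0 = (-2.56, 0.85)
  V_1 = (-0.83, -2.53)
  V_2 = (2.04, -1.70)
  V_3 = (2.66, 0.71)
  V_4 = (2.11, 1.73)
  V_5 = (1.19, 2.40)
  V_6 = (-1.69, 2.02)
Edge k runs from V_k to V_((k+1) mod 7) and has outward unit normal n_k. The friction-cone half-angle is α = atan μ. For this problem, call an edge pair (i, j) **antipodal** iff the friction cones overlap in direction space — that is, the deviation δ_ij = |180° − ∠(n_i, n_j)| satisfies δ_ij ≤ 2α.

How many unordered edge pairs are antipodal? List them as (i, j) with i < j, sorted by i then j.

count = 2; pairs: (0,3), (1,5)

α = atan 0.15 = 8.53°;  2α = 17.06°
n_0 = (-0.8902, -0.4556)
n_1 = (+0.2778, -0.9606)
n_2 = (+0.9685, -0.2491)
n_3 = (+0.8802, +0.4746)
n_4 = (+0.5887, +0.8084)
n_5 = (-0.1308, +0.9914)
n_6 = (-0.8025, +0.5967)
  (0,1): δ = 100.98°  ·
  (0,2): δ = 41.53°  ·
  (0,3): δ = 1.23°  ✓
  (0,4): δ = 26.83°  ·
  (0,5): δ = 70.41°  ·
  (0,6): δ = 116.26°  ·
  (1,2): δ = 120.56°  ·
  (1,3): δ = 77.80°  ·
  (1,4): δ = 52.19°  ·
  (1,5): δ = 8.61°  ✓
  (1,6): δ = 37.24°  ·
  (2,3): δ = 137.24°  ·
  (2,4): δ = 111.64°  ·
  (2,5): δ = 68.06°  ·
  (2,6): δ = 22.21°  ·
  (3,4): δ = 154.40°  ·
  (3,5): δ = 110.82°  ·
  (3,6): δ = 64.97°  ·
  (4,5): δ = 136.42°  ·
  (4,6): δ = 90.57°  ·
  (5,6): δ = 134.15°  ·
antipodal pairs: 2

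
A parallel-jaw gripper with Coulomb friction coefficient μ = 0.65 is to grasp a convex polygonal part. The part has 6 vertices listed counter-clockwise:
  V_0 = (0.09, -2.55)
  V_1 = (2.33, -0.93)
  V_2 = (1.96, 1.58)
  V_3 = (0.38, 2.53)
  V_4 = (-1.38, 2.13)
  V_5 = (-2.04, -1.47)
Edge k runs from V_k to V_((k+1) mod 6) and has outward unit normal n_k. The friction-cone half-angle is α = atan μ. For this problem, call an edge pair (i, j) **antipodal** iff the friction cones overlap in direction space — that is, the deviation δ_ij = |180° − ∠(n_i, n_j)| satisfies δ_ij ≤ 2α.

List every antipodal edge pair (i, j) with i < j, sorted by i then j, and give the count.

count = 6; pairs: (0,3), (0,4), (1,4), (1,5), (2,5), (3,5)

α = atan 0.65 = 33.02°;  2α = 66.05°
n_0 = (+0.5860, -0.8103)
n_1 = (+0.9893, +0.1458)
n_2 = (+0.5153, +0.8570)
n_3 = (-0.2216, +0.9751)
n_4 = (-0.9836, +0.1803)
n_5 = (-0.4522, -0.8919)
  (0,1): δ = 117.49°  ·
  (0,2): δ = 66.89°  ·
  (0,3): δ = 23.07°  ✓
  (0,4): δ = 43.74°  ✓
  (0,5): δ = 117.24°  ·
  (1,2): δ = 129.40°  ·
  (1,3): δ = 85.58°  ·
  (1,4): δ = 18.77°  ✓
  (1,5): δ = 54.73°  ✓
  (2,3): δ = 136.18°  ·
  (2,4): δ = 69.37°  ·
  (2,5): δ = 4.13°  ✓
  (3,4): δ = 113.19°  ·
  (3,5): δ = 39.69°  ✓
  (4,5): δ = 106.50°  ·
antipodal pairs: 6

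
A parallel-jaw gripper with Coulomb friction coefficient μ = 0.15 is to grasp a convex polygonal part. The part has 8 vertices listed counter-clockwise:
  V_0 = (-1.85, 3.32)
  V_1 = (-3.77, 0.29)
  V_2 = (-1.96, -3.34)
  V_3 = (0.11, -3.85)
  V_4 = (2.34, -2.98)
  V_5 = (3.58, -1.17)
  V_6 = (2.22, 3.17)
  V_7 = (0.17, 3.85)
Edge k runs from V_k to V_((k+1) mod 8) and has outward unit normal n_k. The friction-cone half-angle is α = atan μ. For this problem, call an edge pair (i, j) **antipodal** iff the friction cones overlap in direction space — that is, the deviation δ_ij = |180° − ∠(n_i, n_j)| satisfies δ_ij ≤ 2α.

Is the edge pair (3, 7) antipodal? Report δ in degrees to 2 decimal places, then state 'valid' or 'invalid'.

δ = 6.61°, valid

α = atan 0.15 = 8.53°;  2α = 17.06°
edge 3: e_3 = (+2.23, +0.87);  n_3 = (+0.3635, -0.9316)
edge 7: e_7 = (-2.02, -0.53);  n_7 = (-0.2538, +0.9673)
∠(n_3, n_7) = 173.39°
δ = |180° − 173.39°| = 6.61°
6.61° ≤ 2α = 17.06°  →  valid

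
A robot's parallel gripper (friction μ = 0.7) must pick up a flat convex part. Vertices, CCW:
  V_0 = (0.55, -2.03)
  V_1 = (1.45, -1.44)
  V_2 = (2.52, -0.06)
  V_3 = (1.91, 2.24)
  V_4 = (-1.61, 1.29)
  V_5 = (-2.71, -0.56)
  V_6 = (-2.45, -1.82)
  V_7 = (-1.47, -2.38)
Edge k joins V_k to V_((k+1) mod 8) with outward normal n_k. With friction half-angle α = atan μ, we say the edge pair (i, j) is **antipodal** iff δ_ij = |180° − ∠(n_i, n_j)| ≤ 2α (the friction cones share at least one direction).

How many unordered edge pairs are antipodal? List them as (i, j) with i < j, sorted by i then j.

count = 12; pairs: (0,3), (0,4), (0,5), (1,3), (1,4), (1,5), (2,4), (2,5), (2,6), (3,6), (3,7), (4,7)

α = atan 0.7 = 34.99°;  2α = 69.98°
n_0 = (+0.5483, -0.8363)
n_1 = (+0.7903, -0.6128)
n_2 = (+0.9666, +0.2564)
n_3 = (-0.2606, +0.9655)
n_4 = (-0.8595, +0.5111)
n_5 = (-0.9794, -0.2021)
n_6 = (-0.4961, -0.8682)
n_7 = (+0.1707, -0.9853)
  (0,1): δ = 161.04°  ·
  (0,2): δ = 108.39°  ·
  (0,3): δ = 18.14°  ✓
  (0,4): δ = 26.02°  ✓
  (0,5): δ = 68.41°  ✓
  (0,6): δ = 117.01°  ·
  (0,7): δ = 156.58°  ·
  (1,2): δ = 127.36°  ·
  (1,3): δ = 37.11°  ✓
  (1,4): δ = 7.05°  ✓
  (1,5): δ = 49.45°  ✓
  (1,6): δ = 98.04°  ·
  (1,7): δ = 137.62°  ·
  (2,3): δ = 89.75°  ·
  (2,4): δ = 45.59°  ✓
  (2,5): δ = 3.19°  ✓
  (2,6): δ = 45.40°  ✓
  (2,7): δ = 84.98°  ·
  (3,4): δ = 135.84°  ·
  (3,5): δ = 93.44°  ·
  (3,6): δ = 44.85°  ✓
  (3,7): δ = 5.27°  ✓
  (4,5): δ = 137.61°  ·
  (4,6): δ = 89.01°  ·
  (4,7): δ = 49.43°  ✓
  (5,6): δ = 131.40°  ·
  (5,7): δ = 91.83°  ·
  (6,7): δ = 140.43°  ·
antipodal pairs: 12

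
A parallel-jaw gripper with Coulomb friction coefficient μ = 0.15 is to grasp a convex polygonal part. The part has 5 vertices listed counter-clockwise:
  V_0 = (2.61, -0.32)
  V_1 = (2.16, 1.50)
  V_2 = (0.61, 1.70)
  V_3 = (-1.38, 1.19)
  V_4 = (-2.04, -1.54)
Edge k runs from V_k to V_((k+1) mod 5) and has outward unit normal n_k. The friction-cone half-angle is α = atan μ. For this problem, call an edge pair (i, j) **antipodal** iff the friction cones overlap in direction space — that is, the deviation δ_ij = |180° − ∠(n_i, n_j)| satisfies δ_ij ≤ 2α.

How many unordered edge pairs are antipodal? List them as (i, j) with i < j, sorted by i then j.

α = atan 0.15 = 8.53°;  2α = 17.06°
n_0 = (+0.9708, +0.2400)
n_1 = (+0.1280, +0.9918)
n_2 = (-0.2483, +0.9687)
n_3 = (-0.9720, +0.2350)
n_4 = (+0.2538, -0.9673)
  (0,1): δ = 111.24°  ·
  (0,2): δ = 89.51°  ·
  (0,3): δ = 27.48°  ·
  (0,4): δ = 90.81°  ·
  (1,2): δ = 158.27°  ·
  (1,3): δ = 96.24°  ·
  (1,4): δ = 22.05°  ·
  (2,3): δ = 117.97°  ·
  (2,4): δ = 0.33°  ✓
  (3,4): δ = 61.71°  ·
antipodal pairs: 1

count = 1; pairs: (2,4)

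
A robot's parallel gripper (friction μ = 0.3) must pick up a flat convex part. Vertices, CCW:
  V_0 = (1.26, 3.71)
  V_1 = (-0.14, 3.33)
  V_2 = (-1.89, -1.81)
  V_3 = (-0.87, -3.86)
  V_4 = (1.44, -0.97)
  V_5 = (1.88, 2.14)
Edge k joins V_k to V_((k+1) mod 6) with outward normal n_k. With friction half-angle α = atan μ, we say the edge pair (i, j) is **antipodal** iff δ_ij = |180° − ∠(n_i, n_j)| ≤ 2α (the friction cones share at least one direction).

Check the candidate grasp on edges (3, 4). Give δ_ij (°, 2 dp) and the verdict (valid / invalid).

δ = 149.42°, invalid

α = atan 0.3 = 16.70°;  2α = 33.40°
edge 3: e_3 = (+2.31, +2.89);  n_3 = (+0.7811, -0.6244)
edge 4: e_4 = (+0.44, +3.11);  n_4 = (+0.9901, -0.1401)
∠(n_3, n_4) = 30.58°
δ = |180° − 30.58°| = 149.42°
149.42° > 2α = 33.40°  →  invalid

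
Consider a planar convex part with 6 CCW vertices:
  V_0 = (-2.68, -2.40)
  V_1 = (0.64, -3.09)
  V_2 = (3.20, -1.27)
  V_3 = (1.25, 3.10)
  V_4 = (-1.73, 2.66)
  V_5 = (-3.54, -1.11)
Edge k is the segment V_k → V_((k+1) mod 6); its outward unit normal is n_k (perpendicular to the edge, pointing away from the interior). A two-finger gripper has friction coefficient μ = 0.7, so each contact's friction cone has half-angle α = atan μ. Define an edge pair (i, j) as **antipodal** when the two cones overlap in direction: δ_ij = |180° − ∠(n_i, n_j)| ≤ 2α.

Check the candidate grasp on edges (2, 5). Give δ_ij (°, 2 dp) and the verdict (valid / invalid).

δ = 9.64°, valid

α = atan 0.7 = 34.99°;  2α = 69.98°
edge 2: e_2 = (-1.95, +4.37);  n_2 = (+0.9132, +0.4075)
edge 5: e_5 = (+0.86, -1.29);  n_5 = (-0.8321, -0.5547)
∠(n_2, n_5) = 170.36°
δ = |180° − 170.36°| = 9.64°
9.64° ≤ 2α = 69.98°  →  valid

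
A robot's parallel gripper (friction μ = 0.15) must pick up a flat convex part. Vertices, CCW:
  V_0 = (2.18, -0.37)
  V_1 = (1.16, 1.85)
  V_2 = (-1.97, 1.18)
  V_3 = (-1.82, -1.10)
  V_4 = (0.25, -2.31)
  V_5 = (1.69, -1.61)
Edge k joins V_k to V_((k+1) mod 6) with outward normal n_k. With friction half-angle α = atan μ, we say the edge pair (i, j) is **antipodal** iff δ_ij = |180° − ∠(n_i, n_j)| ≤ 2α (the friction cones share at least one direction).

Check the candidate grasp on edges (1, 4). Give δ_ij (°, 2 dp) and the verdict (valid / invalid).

δ = 13.84°, valid

α = atan 0.15 = 8.53°;  2α = 17.06°
edge 1: e_1 = (-3.13, -0.67);  n_1 = (-0.2093, +0.9778)
edge 4: e_4 = (+1.44, +0.70);  n_4 = (+0.4372, -0.8994)
∠(n_1, n_4) = 166.16°
δ = |180° − 166.16°| = 13.84°
13.84° ≤ 2α = 17.06°  →  valid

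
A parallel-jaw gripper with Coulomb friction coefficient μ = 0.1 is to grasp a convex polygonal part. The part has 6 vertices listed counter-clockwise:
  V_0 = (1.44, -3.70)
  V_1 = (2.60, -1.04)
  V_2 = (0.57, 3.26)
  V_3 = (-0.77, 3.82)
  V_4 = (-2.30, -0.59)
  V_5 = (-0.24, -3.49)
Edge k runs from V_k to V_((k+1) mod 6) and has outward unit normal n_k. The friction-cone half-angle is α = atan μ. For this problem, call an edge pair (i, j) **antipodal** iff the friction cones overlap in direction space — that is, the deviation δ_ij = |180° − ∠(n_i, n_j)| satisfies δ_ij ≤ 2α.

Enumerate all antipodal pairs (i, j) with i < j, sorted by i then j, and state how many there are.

α = atan 0.1 = 5.71°;  2α = 11.42°
n_0 = (+0.9166, -0.3997)
n_1 = (+0.9043, +0.4269)
n_2 = (+0.3856, +0.9227)
n_3 = (-0.9448, +0.3278)
n_4 = (-0.8153, -0.5791)
n_5 = (-0.1240, -0.9923)
  (0,1): δ = 131.17°  ·
  (0,2): δ = 89.12°  ·
  (0,3): δ = 4.43°  ✓
  (0,4): δ = 58.95°  ·
  (0,5): δ = 106.44°  ·
  (1,2): δ = 137.95°  ·
  (1,3): δ = 44.41°  ·
  (1,4): δ = 10.12°  ✓
  (1,5): δ = 57.60°  ·
  (2,3): δ = 86.45°  ·
  (2,4): δ = 31.93°  ·
  (2,5): δ = 15.56°  ·
  (3,4): δ = 125.48°  ·
  (3,5): δ = 77.99°  ·
  (4,5): δ = 132.51°  ·
antipodal pairs: 2

count = 2; pairs: (0,3), (1,4)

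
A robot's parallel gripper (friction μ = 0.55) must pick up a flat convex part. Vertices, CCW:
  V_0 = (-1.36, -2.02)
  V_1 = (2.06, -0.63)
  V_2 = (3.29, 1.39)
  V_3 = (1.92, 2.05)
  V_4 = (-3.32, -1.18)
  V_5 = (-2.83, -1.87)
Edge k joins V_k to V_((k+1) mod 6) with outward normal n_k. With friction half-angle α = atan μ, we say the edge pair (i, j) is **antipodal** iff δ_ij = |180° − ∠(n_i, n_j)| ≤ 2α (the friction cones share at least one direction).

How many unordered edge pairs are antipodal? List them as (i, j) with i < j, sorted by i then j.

α = atan 0.55 = 28.81°;  2α = 57.62°
n_0 = (+0.3765, -0.9264)
n_1 = (+0.8541, -0.5201)
n_2 = (+0.4340, +0.9009)
n_3 = (-0.5247, +0.8513)
n_4 = (-0.8153, -0.5790)
n_5 = (-0.1015, -0.9948)
  (0,1): δ = 143.46°  ·
  (0,2): δ = 47.84°  ✓
  (0,3): δ = 9.53°  ✓
  (0,4): δ = 103.26°  ·
  (0,5): δ = 152.06°  ·
  (1,2): δ = 84.38°  ·
  (1,3): δ = 27.01°  ✓
  (1,4): δ = 66.72°  ·
  (1,5): δ = 115.51°  ·
  (2,3): δ = 122.63°  ·
  (2,4): δ = 28.90°  ✓
  (2,5): δ = 19.90°  ✓
  (3,4): δ = 86.27°  ·
  (3,5): δ = 37.48°  ✓
  (4,5): δ = 131.21°  ·
antipodal pairs: 6

count = 6; pairs: (0,2), (0,3), (1,3), (2,4), (2,5), (3,5)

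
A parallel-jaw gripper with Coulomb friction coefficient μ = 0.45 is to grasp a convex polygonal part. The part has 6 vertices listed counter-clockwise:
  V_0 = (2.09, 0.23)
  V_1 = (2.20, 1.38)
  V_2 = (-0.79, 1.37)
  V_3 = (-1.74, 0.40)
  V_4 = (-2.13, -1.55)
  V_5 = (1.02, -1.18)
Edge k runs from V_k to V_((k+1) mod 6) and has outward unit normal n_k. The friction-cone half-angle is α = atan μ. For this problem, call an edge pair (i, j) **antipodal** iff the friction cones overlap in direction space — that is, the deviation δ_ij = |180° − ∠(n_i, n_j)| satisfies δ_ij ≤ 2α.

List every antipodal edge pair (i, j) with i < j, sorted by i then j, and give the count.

count = 6; pairs: (0,2), (0,3), (1,4), (2,4), (2,5), (3,5)

α = atan 0.45 = 24.23°;  2α = 48.46°
n_0 = (+0.9955, -0.0952)
n_1 = (-0.0033, +1.0000)
n_2 = (-0.7144, +0.6997)
n_3 = (-0.9806, +0.1961)
n_4 = (+0.1167, -0.9932)
n_5 = (+0.7966, -0.6045)
  (0,1): δ = 84.34°  ·
  (0,2): δ = 38.94°  ✓
  (0,3): δ = 5.85°  ✓
  (0,4): δ = 102.16°  ·
  (0,5): δ = 148.27°  ·
  (1,2): δ = 134.59°  ·
  (1,3): δ = 101.50°  ·
  (1,4): δ = 6.51°  ✓
  (1,5): δ = 52.61°  ·
  (2,3): δ = 146.91°  ·
  (2,4): δ = 38.90°  ✓
  (2,5): δ = 7.21°  ✓
  (3,4): δ = 71.99°  ·
  (3,5): δ = 25.88°  ✓
  (4,5): δ = 133.89°  ·
antipodal pairs: 6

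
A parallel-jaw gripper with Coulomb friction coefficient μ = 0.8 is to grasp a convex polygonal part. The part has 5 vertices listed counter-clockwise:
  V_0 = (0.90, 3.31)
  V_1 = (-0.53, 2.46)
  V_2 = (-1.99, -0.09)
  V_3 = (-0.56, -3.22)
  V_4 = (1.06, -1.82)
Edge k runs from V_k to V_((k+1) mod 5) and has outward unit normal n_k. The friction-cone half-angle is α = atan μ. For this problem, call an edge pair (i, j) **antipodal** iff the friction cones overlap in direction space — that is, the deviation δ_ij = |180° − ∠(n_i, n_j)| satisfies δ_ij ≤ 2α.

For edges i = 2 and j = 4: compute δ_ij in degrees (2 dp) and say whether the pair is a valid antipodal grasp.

δ = 22.77°, valid

α = atan 0.8 = 38.66°;  2α = 77.32°
edge 2: e_2 = (+1.43, -3.13);  n_2 = (-0.9096, -0.4156)
edge 4: e_4 = (-0.16, +5.13);  n_4 = (+0.9995, +0.0312)
∠(n_2, n_4) = 157.23°
δ = |180° − 157.23°| = 22.77°
22.77° ≤ 2α = 77.32°  →  valid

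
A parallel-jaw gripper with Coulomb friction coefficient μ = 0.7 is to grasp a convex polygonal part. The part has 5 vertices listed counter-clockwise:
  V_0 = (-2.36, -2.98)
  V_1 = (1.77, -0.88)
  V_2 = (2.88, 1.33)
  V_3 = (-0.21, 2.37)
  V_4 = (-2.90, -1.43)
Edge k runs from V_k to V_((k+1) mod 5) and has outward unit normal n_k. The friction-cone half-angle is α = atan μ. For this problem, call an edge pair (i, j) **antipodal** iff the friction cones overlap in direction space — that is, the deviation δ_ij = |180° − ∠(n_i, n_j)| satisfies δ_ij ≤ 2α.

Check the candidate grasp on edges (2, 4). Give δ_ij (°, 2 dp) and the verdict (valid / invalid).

α = atan 0.7 = 34.99°;  2α = 69.98°
edge 2: e_2 = (-3.09, +1.04);  n_2 = (+0.3190, +0.9478)
edge 4: e_4 = (+0.54, -1.55);  n_4 = (-0.9443, -0.3290)
∠(n_2, n_4) = 127.81°
δ = |180° − 127.81°| = 52.19°
52.19° ≤ 2α = 69.98°  →  valid

δ = 52.19°, valid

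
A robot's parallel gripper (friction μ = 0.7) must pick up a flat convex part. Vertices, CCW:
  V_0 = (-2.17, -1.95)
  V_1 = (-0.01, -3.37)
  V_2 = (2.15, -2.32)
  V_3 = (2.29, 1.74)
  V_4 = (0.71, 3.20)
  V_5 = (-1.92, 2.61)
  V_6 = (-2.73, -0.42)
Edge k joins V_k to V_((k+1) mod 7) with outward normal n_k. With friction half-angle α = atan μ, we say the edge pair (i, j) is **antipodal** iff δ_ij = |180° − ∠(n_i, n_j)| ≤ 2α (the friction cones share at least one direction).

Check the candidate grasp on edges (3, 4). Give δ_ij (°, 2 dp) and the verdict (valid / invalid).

α = atan 0.7 = 34.99°;  2α = 69.98°
edge 3: e_3 = (-1.58, +1.46);  n_3 = (+0.6787, +0.7344)
edge 4: e_4 = (-2.63, -0.59);  n_4 = (-0.2189, +0.9757)
∠(n_3, n_4) = 55.38°
δ = |180° − 55.38°| = 124.62°
124.62° > 2α = 69.98°  →  invalid

δ = 124.62°, invalid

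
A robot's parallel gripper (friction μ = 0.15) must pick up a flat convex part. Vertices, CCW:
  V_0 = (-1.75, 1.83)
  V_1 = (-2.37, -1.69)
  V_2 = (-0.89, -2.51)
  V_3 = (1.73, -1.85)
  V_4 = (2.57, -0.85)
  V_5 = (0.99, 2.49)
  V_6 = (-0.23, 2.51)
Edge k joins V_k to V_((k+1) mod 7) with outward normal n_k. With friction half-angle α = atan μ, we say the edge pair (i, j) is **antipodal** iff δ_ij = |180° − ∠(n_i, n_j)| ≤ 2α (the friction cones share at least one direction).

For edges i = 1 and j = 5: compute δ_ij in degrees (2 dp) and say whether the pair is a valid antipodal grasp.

δ = 28.05°, invalid

α = atan 0.15 = 8.53°;  2α = 17.06°
edge 1: e_1 = (+1.48, -0.82);  n_1 = (-0.4846, -0.8747)
edge 5: e_5 = (-1.22, +0.02);  n_5 = (+0.0164, +0.9999)
∠(n_1, n_5) = 151.95°
δ = |180° − 151.95°| = 28.05°
28.05° > 2α = 17.06°  →  invalid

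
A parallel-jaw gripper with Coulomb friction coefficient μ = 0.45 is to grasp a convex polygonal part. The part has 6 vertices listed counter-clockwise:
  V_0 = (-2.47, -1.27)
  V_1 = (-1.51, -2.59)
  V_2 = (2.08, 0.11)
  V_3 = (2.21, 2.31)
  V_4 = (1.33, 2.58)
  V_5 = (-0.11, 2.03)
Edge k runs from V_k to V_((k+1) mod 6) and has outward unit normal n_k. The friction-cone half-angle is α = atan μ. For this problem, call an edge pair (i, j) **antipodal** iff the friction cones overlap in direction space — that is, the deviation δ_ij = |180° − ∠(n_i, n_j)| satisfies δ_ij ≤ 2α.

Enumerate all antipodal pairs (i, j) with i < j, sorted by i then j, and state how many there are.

count = 5; pairs: (0,2), (0,3), (1,4), (1,5), (2,5)

α = atan 0.45 = 24.23°;  2α = 48.46°
n_0 = (-0.8087, -0.5882)
n_1 = (+0.6011, -0.7992)
n_2 = (+0.9983, -0.0590)
n_3 = (+0.2933, +0.9560)
n_4 = (-0.3568, +0.9342)
n_5 = (-0.8134, +0.5817)
  (0,1): δ = 89.08°  ·
  (0,2): δ = 39.41°  ✓
  (0,3): δ = 36.92°  ✓
  (0,4): δ = 74.88°  ·
  (0,5): δ = 108.40°  ·
  (1,2): δ = 130.33°  ·
  (1,3): δ = 54.00°  ·
  (1,4): δ = 16.04°  ✓
  (1,5): δ = 17.48°  ✓
  (2,3): δ = 103.68°  ·
  (2,4): δ = 65.71°  ·
  (2,5): δ = 32.19°  ✓
  (3,4): δ = 142.04°  ·
  (3,5): δ = 108.51°  ·
  (4,5): δ = 146.47°  ·
antipodal pairs: 5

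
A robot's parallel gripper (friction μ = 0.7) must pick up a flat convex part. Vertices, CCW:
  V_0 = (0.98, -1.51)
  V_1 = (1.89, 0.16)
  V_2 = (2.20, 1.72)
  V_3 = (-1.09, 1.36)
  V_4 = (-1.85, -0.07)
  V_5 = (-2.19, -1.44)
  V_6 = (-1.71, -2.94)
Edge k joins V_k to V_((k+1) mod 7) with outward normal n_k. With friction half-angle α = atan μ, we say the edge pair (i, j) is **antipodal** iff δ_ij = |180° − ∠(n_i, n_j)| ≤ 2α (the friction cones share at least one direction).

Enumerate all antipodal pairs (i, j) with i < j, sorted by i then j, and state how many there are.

α = atan 0.7 = 34.99°;  2α = 69.98°
n_0 = (+0.8781, -0.4785)
n_1 = (+0.9808, -0.1949)
n_2 = (-0.1088, +0.9941)
n_3 = (-0.8830, +0.4693)
n_4 = (-0.9706, +0.2409)
n_5 = (-0.9524, -0.3048)
n_6 = (+0.4694, -0.8830)
  (0,1): δ = 162.65°  ·
  (0,2): δ = 55.17°  ✓
  (0,3): δ = 0.60°  ✓
  (0,4): δ = 14.65°  ✓
  (0,5): δ = 46.33°  ✓
  (0,6): δ = 146.58°  ·
  (1,2): δ = 72.52°  ·
  (1,3): δ = 16.75°  ✓
  (1,4): δ = 2.70°  ✓
  (1,5): δ = 28.98°  ✓
  (1,6): δ = 129.23°  ·
  (2,3): δ = 124.23°  ·
  (2,4): δ = 110.18°  ·
  (2,5): δ = 78.50°  ·
  (2,6): δ = 21.75°  ✓
  (3,4): δ = 165.95°  ·
  (3,5): δ = 134.27°  ·
  (3,6): δ = 34.02°  ✓
  (4,5): δ = 148.32°  ·
  (4,6): δ = 48.07°  ✓
  (5,6): δ = 79.75°  ·
antipodal pairs: 10

count = 10; pairs: (0,2), (0,3), (0,4), (0,5), (1,3), (1,4), (1,5), (2,6), (3,6), (4,6)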